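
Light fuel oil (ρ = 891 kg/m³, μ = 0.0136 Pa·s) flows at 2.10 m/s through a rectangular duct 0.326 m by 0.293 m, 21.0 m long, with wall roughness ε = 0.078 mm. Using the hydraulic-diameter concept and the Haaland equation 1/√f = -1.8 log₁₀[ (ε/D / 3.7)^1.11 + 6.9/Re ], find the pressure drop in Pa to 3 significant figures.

Hydraulic diameter D_h = 4A/P = 4·(0.326·0.293)/(2·(0.326+0.293)) = 0.3821/1.238 = 0.3086 m.
Re = ρVD_h/μ = 891·2.1·0.3086/0.0136 = 4.246e+04.
ε/D_h = 7.8e-05/0.3086 = 0.000253; Haaland gives 1/√f = -1.8 log₁₀[2.38e-05+0.000163] = 6.714, so f = 0.02219.
ΔP = f(L/D_h)(ρV²/2) = 0.02219·21/0.3086·1965 = 2966 Pa.

ΔP ≈ 2970 Pa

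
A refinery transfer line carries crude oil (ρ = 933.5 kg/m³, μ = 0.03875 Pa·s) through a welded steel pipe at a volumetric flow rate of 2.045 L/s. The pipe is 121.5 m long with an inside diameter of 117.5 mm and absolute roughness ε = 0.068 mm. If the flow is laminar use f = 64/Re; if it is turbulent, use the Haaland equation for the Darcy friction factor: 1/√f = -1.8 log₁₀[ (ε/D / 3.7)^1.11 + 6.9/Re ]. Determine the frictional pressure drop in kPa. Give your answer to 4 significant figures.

ΔP ≈ 2.058 kPa

Q = 2.045 L/s = 2.045/1000 = 0.002045 m³/s.
Cross-sectional area A = πD²/4 = π(0.1175)²/4 = 0.01084 m²; mean velocity V = Q/A = 0.002045/0.01084 = 0.1886 m/s.
Reynolds number Re = ρVD/μ = 933.5 · 0.1886 · 0.1175 / 0.0387 = 533.8.
Re < 2300 → laminar flow, so f = 64/Re = 64/533.8 = 0.1199 (the turbulent correlation is not needed).
Darcy-Weisbach: ΔP = f(L/D)(ρV²/2) = 0.1199·(121.5/0.1175)·(933.5·0.1886²/2) = 0.1199·1034·16.6 = 2058 Pa.
ΔP = 2058 Pa = 2.058 kPa.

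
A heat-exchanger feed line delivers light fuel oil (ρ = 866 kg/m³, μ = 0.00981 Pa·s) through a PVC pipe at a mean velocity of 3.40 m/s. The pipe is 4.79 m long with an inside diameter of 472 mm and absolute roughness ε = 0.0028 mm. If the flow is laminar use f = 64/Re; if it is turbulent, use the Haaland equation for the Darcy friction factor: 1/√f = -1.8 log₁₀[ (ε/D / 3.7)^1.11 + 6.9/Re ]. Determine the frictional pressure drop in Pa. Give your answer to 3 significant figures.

Reynolds number Re = ρVD/μ = 866 · 3.4 · 0.472 / 0.00981 = 1.417e+05.
Re > 4000 → turbulent. Relative roughness ε/D = 2.8e-06/0.472 = 5.93e-06. Haaland: 1/√f = -1.8 log₁₀[(5.93e-06/3.7)^1.11 + 6.9/1.417e+05] = -1.8 log₁₀[3.69e-07 + 4.87e-05] = 7.756, so f = 0.01662.
Darcy-Weisbach: ΔP = f(L/D)(ρV²/2) = 0.01662·(4.79/0.472)·(866·3.4²/2) = 0.01662·10.15·5005 = 844.3 Pa.

ΔP ≈ 844 Pa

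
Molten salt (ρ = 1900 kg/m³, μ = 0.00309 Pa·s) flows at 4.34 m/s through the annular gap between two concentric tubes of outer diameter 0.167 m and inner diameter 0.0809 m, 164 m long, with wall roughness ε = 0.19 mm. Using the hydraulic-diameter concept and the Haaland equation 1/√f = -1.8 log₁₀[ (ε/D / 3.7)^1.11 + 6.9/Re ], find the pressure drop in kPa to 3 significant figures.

ΔP ≈ 843 kPa

Hydraulic diameter D_h = 4A/P = D_o - D_i = 0.167 - 0.0809 = 0.0861 m.
Re = ρVD_h/μ = 1900·4.34·0.0861/0.00309 = 2.298e+05.
ε/D_h = 0.00019/0.0861 = 0.00221; Haaland gives 1/√f = -1.8 log₁₀[0.000264+3e-05] = 6.358, so f = 0.02474.
ΔP = f(L/D_h)(ρV²/2) = 0.02474·164/0.0861·1.789e+04 = 8.431e+05 Pa.
ΔP = 843 kPa.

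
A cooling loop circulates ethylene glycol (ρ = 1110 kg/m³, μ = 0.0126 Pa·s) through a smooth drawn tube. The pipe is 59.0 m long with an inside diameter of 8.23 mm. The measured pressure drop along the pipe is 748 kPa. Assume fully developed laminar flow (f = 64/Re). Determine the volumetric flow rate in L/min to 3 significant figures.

For laminar flow, f = 64/Re with Re = ρVD/μ, so Darcy-Weisbach reduces to ΔP = 32μLV/D². Solving for V: V = ΔP·D²/(32μL) = 7.48e+05·(0.00823)²/(32·0.0126·59) = 2.13 m/s.
Check: Re = ρVD/μ = 1110·2.13·0.00823/0.0126 = 1544 < 2300, so the laminar assumption holds.
Q = V·A = 2.13·(π/4·0.00823²) = 0.0001133 m³/s = 6.80 L/min.

Q ≈ 6.80 L/min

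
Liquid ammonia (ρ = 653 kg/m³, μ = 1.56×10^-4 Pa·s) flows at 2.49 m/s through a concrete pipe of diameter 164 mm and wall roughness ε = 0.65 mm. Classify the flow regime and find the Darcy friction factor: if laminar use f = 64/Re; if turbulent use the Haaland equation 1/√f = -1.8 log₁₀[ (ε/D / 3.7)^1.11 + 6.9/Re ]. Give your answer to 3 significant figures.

Re = ρVD/μ = 653·2.49·0.164/0.000156 = 1.709e+06.
Re > 4000 → turbulent. ε/D = 0.00065/0.164 = 0.00396; Haaland: 1/√f = -1.8 log₁₀[0.000505 + 4.04e-06] = 5.928, so f = 0.02846.

f ≈ 0.0285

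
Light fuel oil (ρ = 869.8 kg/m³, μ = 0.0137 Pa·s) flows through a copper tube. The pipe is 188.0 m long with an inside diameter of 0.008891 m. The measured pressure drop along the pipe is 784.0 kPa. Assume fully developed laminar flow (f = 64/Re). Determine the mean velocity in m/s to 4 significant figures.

V ≈ 0.7519 m/s

For laminar flow, f = 64/Re with Re = ρVD/μ, so Darcy-Weisbach reduces to ΔP = 32μLV/D². Solving for V: V = ΔP·D²/(32μL) = 7.84e+05·(0.008891)²/(32·0.0137·188) = 0.7519 m/s.
Check: Re = ρVD/μ = 869.8·0.7519·0.008891/0.0137 = 424.5 < 2300, so the laminar assumption holds.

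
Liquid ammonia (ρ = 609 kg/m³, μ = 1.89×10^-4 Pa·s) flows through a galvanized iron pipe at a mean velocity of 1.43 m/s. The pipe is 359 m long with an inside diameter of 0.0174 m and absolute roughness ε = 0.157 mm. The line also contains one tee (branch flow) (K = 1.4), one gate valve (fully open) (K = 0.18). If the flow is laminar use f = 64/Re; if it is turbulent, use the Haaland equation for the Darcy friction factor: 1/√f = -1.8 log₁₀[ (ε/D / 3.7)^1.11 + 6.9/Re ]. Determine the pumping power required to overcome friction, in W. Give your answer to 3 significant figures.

Reynolds number Re = ρVD/μ = 609 · 1.43 · 0.0174 / 0.000189 = 8.018e+04.
Re > 4000 → turbulent. Relative roughness ε/D = 0.000157/0.0174 = 0.00902. Haaland: 1/√f = -1.8 log₁₀[(0.00902/3.7)^1.11 + 6.9/8.018e+04] = -1.8 log₁₀[0.00126 + 8.61e-05] = 5.169, so f = 0.03743.
Total minor-loss coefficient ΣK = 1·1.4 + 1·0.18 = 1.58.
ΔP = [f·L/D + ΣK]·(ρV²/2) = [0.03743·359/0.0174 + 1.58]·(609·1.43²/2) = [772.3 + 1.58]·622.7 = 4.819e+05 Pa.
Q = V·A = 1.43·0.0002378 = 0.00034 m³/s.
Pumping power P = QΔP = 0.00034·4.819e+05 = 163.8 W = 164 W.

P ≈ 164 W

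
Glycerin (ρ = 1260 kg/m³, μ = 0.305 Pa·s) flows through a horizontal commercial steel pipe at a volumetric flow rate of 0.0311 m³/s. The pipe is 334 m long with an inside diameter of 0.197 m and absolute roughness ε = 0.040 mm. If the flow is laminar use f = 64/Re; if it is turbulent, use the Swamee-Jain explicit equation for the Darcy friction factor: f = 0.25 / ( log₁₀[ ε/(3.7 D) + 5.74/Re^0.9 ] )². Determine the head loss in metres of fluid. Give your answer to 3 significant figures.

h_f ≈ 6.93 m

Cross-sectional area A = πD²/4 = π(0.197)²/4 = 0.03048 m²; mean velocity V = Q/A = 0.0311/0.03048 = 1.02 m/s.
Reynolds number Re = ρVD/μ = 1260 · 1.02 · 0.197 / 0.305 = 830.4.
Re < 2300 → laminar flow, so f = 64/Re = 64/830.4 = 0.07707 (the turbulent correlation is not needed).
Darcy-Weisbach: ΔP = f(L/D)(ρV²/2) = 0.07707·(334/0.197)·(1260·1.02²/2) = 0.07707·1695·655.9 = 8.57e+04 Pa.
Head loss h_f = ΔP/(ρg) = 8.57e+04/(1260·9.81) = 6.93 m.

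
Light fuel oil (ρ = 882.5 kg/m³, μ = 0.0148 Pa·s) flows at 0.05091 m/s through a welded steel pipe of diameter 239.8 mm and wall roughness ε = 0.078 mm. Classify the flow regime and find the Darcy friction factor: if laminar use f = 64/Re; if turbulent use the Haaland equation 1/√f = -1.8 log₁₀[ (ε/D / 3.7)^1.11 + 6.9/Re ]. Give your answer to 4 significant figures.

Re = ρVD/μ = 882.5·0.05091·0.2398/0.0148 = 728.
Re < 2300 → laminar, so f = 64/Re = 0.08792 (roughness is irrelevant in laminar flow).

f ≈ 0.08792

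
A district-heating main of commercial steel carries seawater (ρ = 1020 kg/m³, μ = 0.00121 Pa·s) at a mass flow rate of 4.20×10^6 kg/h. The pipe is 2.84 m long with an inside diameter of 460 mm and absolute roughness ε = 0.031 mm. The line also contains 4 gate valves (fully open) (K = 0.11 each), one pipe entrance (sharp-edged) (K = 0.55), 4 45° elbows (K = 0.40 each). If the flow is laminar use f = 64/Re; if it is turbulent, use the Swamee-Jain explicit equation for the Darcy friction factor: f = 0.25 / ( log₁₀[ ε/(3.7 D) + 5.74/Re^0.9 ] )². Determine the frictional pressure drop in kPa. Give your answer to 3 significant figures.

ṁ = 4.20×10^6 kg/h = 4.20×10^6/3600 = 1167 kg/s.
A = πD²/4 = π(0.46)²/4 = 0.1662 m²; mean velocity V = ṁ/(ρA) = 1167/(1020 · 0.1662) = 6.882 m/s.
Reynolds number Re = ρVD/μ = 1020 · 6.882 · 0.46 / 0.00121 = 2.669e+06.
Re > 4000 → turbulent. Relative roughness ε/D = 3.1e-05/0.46 = 6.74e-05. Swamee-Jain: f = 0.25/(log₁₀[6.74e-05/3.7 + 5.74/2.669e+06^0.9])² = 0.25/(log₁₀[1.82e-05 + 9.45e-06])² = 0.25/(-4.558)² = 0.01203.
Total minor-loss coefficient ΣK = 4·0.11 + 1·0.55 + 4·0.4 = 2.59.
ΔP = [f·L/D + ΣK]·(ρV²/2) = [0.01203·2.84/0.46 + 2.59]·(1020·6.882²/2) = [0.07429 + 2.59]·2.416e+04 = 6.436e+04 Pa.
ΔP = 6.436e+04 Pa = 64.4 kPa.

ΔP ≈ 64.4 kPa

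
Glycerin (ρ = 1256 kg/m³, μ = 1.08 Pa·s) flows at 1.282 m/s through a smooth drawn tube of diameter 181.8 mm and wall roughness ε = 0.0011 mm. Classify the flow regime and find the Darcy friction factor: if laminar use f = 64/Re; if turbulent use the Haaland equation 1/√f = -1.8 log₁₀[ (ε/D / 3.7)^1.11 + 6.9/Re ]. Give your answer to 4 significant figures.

f ≈ 0.2361

Re = ρVD/μ = 1256·1.282·0.1818/1.08 = 271.
Re < 2300 → laminar, so f = 64/Re = 0.2361 (roughness is irrelevant in laminar flow).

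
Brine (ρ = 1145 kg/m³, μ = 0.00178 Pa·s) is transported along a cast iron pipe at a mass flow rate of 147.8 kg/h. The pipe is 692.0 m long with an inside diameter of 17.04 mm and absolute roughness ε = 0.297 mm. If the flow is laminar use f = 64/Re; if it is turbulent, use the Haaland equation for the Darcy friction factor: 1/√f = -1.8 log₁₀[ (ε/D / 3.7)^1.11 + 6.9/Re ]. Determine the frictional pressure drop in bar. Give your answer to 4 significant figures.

ṁ = 147.8 kg/h = 147.8/3600 = 0.04106 kg/s.
A = πD²/4 = π(0.01704)²/4 = 0.000228 m²; mean velocity V = ṁ/(ρA) = 0.04106/(1145 · 0.000228) = 0.1572 m/s.
Reynolds number Re = ρVD/μ = 1145 · 0.1572 · 0.01704 / 0.00178 = 1723.
Re < 2300 → laminar flow, so f = 64/Re = 64/1723 = 0.03714 (the turbulent correlation is not needed).
Darcy-Weisbach: ΔP = f(L/D)(ρV²/2) = 0.03714·(692/0.01704)·(1145·0.1572²/2) = 0.03714·4.061e+04·14.15 = 2.134e+04 Pa.
ΔP = 2.134e+04 Pa = 0.2134 bar.

ΔP ≈ 0.2134 bar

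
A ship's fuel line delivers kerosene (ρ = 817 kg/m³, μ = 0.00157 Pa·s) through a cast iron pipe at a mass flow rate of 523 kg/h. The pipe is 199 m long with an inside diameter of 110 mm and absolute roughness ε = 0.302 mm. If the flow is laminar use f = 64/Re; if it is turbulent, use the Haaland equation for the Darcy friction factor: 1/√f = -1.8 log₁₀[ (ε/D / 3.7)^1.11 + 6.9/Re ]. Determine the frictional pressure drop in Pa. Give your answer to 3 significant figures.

ΔP ≈ 15.5 Pa

ṁ = 523 kg/h = 523/3600 = 0.1453 kg/s.
A = πD²/4 = π(0.11)²/4 = 0.009503 m²; mean velocity V = ṁ/(ρA) = 0.1453/(817 · 0.009503) = 0.01871 m/s.
Reynolds number Re = ρVD/μ = 817 · 0.01871 · 0.11 / 0.00157 = 1071.
Re < 2300 → laminar flow, so f = 64/Re = 64/1071 = 0.05975 (the turbulent correlation is not needed).
Darcy-Weisbach: ΔP = f(L/D)(ρV²/2) = 0.05975·(199/0.11)·(817·0.01871²/2) = 0.05975·1809·0.143 = 15.46 Pa.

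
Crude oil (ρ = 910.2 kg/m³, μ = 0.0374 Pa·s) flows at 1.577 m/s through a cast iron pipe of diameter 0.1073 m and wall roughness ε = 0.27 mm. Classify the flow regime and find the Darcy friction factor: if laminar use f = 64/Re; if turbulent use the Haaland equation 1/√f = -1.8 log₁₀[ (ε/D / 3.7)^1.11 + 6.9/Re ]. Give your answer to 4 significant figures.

Re = ρVD/μ = 910.2·1.577·0.1073/0.0374 = 4118.
Re > 4000 → turbulent. ε/D = 0.00027/0.1073 = 0.00252; Haaland: 1/√f = -1.8 log₁₀[0.000305 + 0.00168] = 4.866, so f = 0.04224.

f ≈ 0.04224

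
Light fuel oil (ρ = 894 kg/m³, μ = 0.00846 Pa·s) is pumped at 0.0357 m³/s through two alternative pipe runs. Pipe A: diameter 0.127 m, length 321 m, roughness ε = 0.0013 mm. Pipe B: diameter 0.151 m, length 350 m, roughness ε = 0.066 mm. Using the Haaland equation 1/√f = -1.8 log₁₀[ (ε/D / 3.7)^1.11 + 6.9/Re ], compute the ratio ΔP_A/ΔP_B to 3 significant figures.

ΔP_A/ΔP_B ≈ 2.00

Pipe A: V = Q/A = 0.0357/0.01267 = 2.818 m/s; Re = 3.782e+04; ε/D = 1.02e-05; Haaland → f = 0.0221; ΔP_A = f(L/D)(ρV²/2) = 1.983e+05 Pa.
Pipe B: V = Q/A = 0.0357/0.01791 = 1.994 m/s; Re = 3.181e+04; ε/D = 0.000437; Haaland → f = 0.02403; ΔP_B = f(L/D)(ρV²/2) = 9.894e+04 Pa.
ΔP_A/ΔP_B = 1.983e+05/9.894e+04 = 2.00.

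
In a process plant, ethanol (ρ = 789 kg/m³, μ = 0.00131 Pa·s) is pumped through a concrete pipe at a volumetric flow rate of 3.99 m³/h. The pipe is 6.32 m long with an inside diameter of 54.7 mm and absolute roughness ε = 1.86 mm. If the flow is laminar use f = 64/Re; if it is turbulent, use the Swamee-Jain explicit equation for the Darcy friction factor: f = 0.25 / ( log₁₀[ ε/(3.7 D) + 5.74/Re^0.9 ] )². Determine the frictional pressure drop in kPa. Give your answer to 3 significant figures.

ΔP ≈ 0.638 kPa

Q = 3.99 m³/h = 3.99/3600 = 0.001108 m³/s.
Cross-sectional area A = πD²/4 = π(0.0547)²/4 = 0.00235 m²; mean velocity V = Q/A = 0.001108/0.00235 = 0.4716 m/s.
Reynolds number Re = ρVD/μ = 789 · 0.4716 · 0.0547 / 0.00131 = 1.554e+04.
Re > 4000 → turbulent. Relative roughness ε/D = 0.00186/0.0547 = 0.034. Swamee-Jain: f = 0.25/(log₁₀[0.034/3.7 + 5.74/1.554e+04^0.9])² = 0.25/(log₁₀[0.00919 + 0.00097])² = 0.25/(-1.993)² = 0.06293.
Darcy-Weisbach: ΔP = f(L/D)(ρV²/2) = 0.06293·(6.32/0.0547)·(789·0.4716²/2) = 0.06293·115.5·87.75 = 638.1 Pa.
ΔP = 638.1 Pa = 0.638 kPa.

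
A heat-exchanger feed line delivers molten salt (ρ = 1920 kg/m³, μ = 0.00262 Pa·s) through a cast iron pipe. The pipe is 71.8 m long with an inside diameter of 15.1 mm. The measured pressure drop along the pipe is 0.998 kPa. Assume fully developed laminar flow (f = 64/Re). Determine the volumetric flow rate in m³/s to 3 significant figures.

For laminar flow, f = 64/Re with Re = ρVD/μ, so Darcy-Weisbach reduces to ΔP = 32μLV/D². Solving for V: V = ΔP·D²/(32μL) = 998·(0.0151)²/(32·0.00262·71.8) = 0.0378 m/s.
Check: Re = ρVD/μ = 1920·0.0378·0.0151/0.00262 = 418.3 < 2300, so the laminar assumption holds.
Q = V·A = 0.0378·(π/4·0.0151²) = 6.769e-06 m³/s = 6.77×10^-6 m³/s.

Q ≈ 6.77×10^-6 m³/s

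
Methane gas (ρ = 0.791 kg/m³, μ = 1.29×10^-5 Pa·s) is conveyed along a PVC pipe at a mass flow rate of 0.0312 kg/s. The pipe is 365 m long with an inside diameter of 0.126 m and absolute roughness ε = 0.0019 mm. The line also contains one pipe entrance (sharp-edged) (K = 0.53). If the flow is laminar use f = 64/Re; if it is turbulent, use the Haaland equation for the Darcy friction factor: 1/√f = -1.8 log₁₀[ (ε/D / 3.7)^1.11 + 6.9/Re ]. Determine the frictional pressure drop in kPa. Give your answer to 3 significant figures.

ΔP ≈ 0.283 kPa

A = πD²/4 = π(0.126)²/4 = 0.01247 m²; mean velocity V = ṁ/(ρA) = 0.0312/(0.791 · 0.01247) = 3.163 m/s.
Reynolds number Re = ρVD/μ = 0.791 · 3.163 · 0.126 / 1.29e-05 = 2.444e+04.
Re > 4000 → turbulent. Relative roughness ε/D = 1.9e-06/0.126 = 1.51e-05. Haaland: 1/√f = -1.8 log₁₀[(1.51e-05/3.7)^1.11 + 6.9/2.444e+04] = -1.8 log₁₀[1.04e-06 + 0.000282] = 6.386, so f = 0.02452.
Total minor-loss coefficient ΣK = 1·0.53 = 0.53.
ΔP = [f·L/D + ΣK]·(ρV²/2) = [0.02452·365/0.126 + 0.53]·(0.791·3.163²/2) = [71.04 + 0.53]·3.958 = 283.2 Pa.
ΔP = 283.2 Pa = 0.283 kPa.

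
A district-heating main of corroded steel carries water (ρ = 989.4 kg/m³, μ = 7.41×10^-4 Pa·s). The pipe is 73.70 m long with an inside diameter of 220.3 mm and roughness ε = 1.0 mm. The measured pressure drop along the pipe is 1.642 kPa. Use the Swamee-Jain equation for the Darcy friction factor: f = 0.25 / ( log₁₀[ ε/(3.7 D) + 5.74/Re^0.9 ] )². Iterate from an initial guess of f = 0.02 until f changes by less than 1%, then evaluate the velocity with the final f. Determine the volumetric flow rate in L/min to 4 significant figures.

Q ≈ 1309 L/min

Rearranging Darcy-Weisbach: V = √(2·ΔP·D/(f·L·ρ)). With ε/D = 0.001/0.2203 = 0.00454, iterate starting from f = 0.02:
  f = 0.02 → V = √(2·1642·0.2203/(0.02·73.7·989.4)) = 0.7043 m/s; Re = ρVD/μ = 2.072e+05; f → 0.03016
  f = 0.03016 → V = 0.5736 m/s; Re = 1.687e+05; f → 0.03029
Converged (Δf/f < 1%). With the final f = 0.03029: V = √(2·1642·0.2203/(0.03029·73.7·989.4)) = 0.5723 m/s.
Q = V·A = 0.5723·(π/4·0.2203²) = 0.02181 m³/s = 1309 L/min.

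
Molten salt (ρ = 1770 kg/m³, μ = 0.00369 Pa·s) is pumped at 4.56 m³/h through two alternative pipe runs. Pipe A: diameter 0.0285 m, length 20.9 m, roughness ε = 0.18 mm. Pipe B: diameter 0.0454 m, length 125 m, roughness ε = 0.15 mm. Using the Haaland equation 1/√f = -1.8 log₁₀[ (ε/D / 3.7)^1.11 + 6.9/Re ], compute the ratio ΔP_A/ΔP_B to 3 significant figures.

ΔP_A/ΔP_B ≈ 1.87

Pipe A: V = Q/A = 0.001267/0.0006379 = 1.986 m/s; Re = 2.714e+04; ε/D = 0.00632; Haaland → f = 0.03527; ΔP_A = f(L/D)(ρV²/2) = 9.024e+04 Pa.
Pipe B: V = Q/A = 0.001267/0.001619 = 0.7825 m/s; Re = 1.704e+04; ε/D = 0.0033; Haaland → f = 0.03238; ΔP_B = f(L/D)(ρV²/2) = 4.83e+04 Pa.
ΔP_A/ΔP_B = 9.024e+04/4.83e+04 = 1.87.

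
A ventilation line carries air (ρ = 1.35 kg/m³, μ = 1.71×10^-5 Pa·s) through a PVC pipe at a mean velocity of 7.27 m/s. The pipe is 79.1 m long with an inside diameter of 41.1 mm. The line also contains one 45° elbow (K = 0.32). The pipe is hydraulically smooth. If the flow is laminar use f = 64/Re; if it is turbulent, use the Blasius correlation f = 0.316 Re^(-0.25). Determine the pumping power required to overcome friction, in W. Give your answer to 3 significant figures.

Reynolds number Re = ρVD/μ = 1.35 · 7.27 · 0.0411 / 1.71e-05 = 2.359e+04.
Re > 4000 → turbulent. Smooth-pipe (Blasius): f = 0.316 Re^(-0.25) = 0.316/(2.359e+04)^0.25 = 0.0255.
Total minor-loss coefficient ΣK = 1·0.32 = 0.32.
ΔP = [f·L/D + ΣK]·(ρV²/2) = [0.0255·79.1/0.0411 + 0.32]·(1.35·7.27²/2) = [49.07 + 0.32]·35.68 = 1762 Pa.
Q = V·A = 7.27·0.001327 = 0.009645 m³/s.
Pumping power P = QΔP = 0.009645·1762 = 17.00 W = 17.0 W.

P ≈ 17.0 W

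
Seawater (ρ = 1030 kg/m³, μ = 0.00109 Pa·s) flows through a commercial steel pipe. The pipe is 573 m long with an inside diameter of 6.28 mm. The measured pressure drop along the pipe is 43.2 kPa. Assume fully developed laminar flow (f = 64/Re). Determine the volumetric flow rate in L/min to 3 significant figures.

Q ≈ 0.158 L/min

For laminar flow, f = 64/Re with Re = ρVD/μ, so Darcy-Weisbach reduces to ΔP = 32μLV/D². Solving for V: V = ΔP·D²/(32μL) = 4.32e+04·(0.00628)²/(32·0.00109·573) = 0.08525 m/s.
Check: Re = ρVD/μ = 1030·0.08525·0.00628/0.00109 = 505.9 < 2300, so the laminar assumption holds.
Q = V·A = 0.08525·(π/4·0.00628²) = 2.64e-06 m³/s = 0.158 L/min.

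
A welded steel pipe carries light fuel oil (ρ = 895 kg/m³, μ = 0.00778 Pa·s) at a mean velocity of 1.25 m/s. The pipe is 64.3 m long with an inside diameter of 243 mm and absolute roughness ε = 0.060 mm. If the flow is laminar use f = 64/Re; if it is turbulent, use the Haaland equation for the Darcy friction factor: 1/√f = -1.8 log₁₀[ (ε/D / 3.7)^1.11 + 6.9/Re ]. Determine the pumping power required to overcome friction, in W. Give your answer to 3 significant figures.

Reynolds number Re = ρVD/μ = 895 · 1.25 · 0.243 / 0.00778 = 3.494e+04.
Re > 4000 → turbulent. Relative roughness ε/D = 6e-05/0.243 = 0.000247. Haaland: 1/√f = -1.8 log₁₀[(0.000247/3.7)^1.11 + 6.9/3.494e+04] = -1.8 log₁₀[2.32e-05 + 0.000197] = 6.581, so f = 0.02309.
Darcy-Weisbach: ΔP = f(L/D)(ρV²/2) = 0.02309·(64.3/0.243)·(895·1.25²/2) = 0.02309·264.6·699.2 = 4272 Pa.
Q = V·A = 1.25·0.04638 = 0.05797 m³/s.
Pumping power P = QΔP = 0.05797·4272 = 247.6 W = 248 W.

P ≈ 248 W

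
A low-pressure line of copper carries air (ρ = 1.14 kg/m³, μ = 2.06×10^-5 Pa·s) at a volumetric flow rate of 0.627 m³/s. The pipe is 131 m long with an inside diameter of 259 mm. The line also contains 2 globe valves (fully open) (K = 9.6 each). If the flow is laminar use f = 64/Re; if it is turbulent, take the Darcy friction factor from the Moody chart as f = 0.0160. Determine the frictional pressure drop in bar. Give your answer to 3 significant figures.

Cross-sectional area A = πD²/4 = π(0.259)²/4 = 0.05269 m²; mean velocity V = Q/A = 0.627/0.05269 = 11.9 m/s.
Reynolds number Re = ρVD/μ = 1.14 · 11.9 · 0.259 / 2.06e-05 = 1.706e+05.
Re > 4000 → turbulent; use the Moody-chart value f = 0.0160.
Total minor-loss coefficient ΣK = 2·9.6 = 19.2.
ΔP = [f·L/D + ΣK]·(ρV²/2) = [0.016·131/0.259 + 19.2]·(1.14·11.9²/2) = [8.093 + 19.2]·80.73 = 2203 Pa.
ΔP = 2203 Pa = 0.0220 bar.

ΔP ≈ 0.0220 bar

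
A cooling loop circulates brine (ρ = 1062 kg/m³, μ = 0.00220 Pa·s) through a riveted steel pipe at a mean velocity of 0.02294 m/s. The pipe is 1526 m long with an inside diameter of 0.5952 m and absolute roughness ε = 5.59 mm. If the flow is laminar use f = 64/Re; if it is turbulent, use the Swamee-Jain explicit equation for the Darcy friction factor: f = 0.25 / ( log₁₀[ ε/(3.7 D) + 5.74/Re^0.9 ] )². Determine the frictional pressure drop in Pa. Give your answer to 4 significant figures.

Reynolds number Re = ρVD/μ = 1062 · 0.02294 · 0.5952 / 0.0022 = 6591.
Re > 4000 → turbulent. Relative roughness ε/D = 0.00559/0.5952 = 0.00939. Swamee-Jain: f = 0.25/(log₁₀[0.00939/3.7 + 5.74/6591^0.9])² = 0.25/(log₁₀[0.00254 + 0.0021])² = 0.25/(-2.334)² = 0.0459.
Darcy-Weisbach: ΔP = f(L/D)(ρV²/2) = 0.0459·(1526/0.5952)·(1062·0.02294²/2) = 0.0459·2564·0.2794 = 32.88 Pa.

ΔP ≈ 32.88 Pa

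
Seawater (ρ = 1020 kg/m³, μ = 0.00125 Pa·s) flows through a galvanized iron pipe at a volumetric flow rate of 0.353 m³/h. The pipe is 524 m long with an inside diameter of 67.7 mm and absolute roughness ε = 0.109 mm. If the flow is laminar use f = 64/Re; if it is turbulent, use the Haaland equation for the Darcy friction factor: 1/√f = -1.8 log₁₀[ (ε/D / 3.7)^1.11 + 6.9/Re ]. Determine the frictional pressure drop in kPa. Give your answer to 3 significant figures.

Q = 0.353 m³/h = 0.353/3600 = 9.806e-05 m³/s.
Cross-sectional area A = πD²/4 = π(0.0677)²/4 = 0.0036 m²; mean velocity V = Q/A = 9.806e-05/0.0036 = 0.02724 m/s.
Reynolds number Re = ρVD/μ = 1020 · 0.02724 · 0.0677 / 0.00125 = 1505.
Re < 2300 → laminar flow, so f = 64/Re = 64/1505 = 0.04253 (the turbulent correlation is not needed).
Darcy-Weisbach: ΔP = f(L/D)(ρV²/2) = 0.04253·(524/0.0677)·(1020·0.02724²/2) = 0.04253·7740·0.3784 = 124.6 Pa.
ΔP = 124.6 Pa = 0.125 kPa.

ΔP ≈ 0.125 kPa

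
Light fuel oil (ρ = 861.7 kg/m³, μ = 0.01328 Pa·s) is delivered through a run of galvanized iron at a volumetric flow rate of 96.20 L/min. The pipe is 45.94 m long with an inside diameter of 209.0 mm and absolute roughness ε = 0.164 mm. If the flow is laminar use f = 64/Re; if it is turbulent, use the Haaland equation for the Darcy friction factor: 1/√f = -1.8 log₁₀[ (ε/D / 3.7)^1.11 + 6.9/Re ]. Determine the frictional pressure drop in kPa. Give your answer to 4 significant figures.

ΔP ≈ 0.02089 kPa

Q = 96.20 L/min = 96.20/60000 = 0.001603 m³/s.
Cross-sectional area A = πD²/4 = π(0.209)²/4 = 0.03431 m²; mean velocity V = Q/A = 0.001603/0.03431 = 0.04673 m/s.
Reynolds number Re = ρVD/μ = 861.7 · 0.04673 · 0.209 / 0.0133 = 633.8.
Re < 2300 → laminar flow, so f = 64/Re = 64/633.8 = 0.101 (the turbulent correlation is not needed).
Darcy-Weisbach: ΔP = f(L/D)(ρV²/2) = 0.101·(45.94/0.209)·(861.7·0.04673²/2) = 0.101·219.8·0.941 = 20.89 Pa.
ΔP = 20.89 Pa = 0.02089 kPa.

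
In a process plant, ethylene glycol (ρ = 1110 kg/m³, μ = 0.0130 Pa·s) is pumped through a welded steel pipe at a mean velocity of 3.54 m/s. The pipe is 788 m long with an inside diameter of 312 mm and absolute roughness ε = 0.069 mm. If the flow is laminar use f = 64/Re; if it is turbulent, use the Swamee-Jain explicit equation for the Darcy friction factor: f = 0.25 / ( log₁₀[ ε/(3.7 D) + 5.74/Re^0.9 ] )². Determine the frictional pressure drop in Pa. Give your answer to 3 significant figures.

Reynolds number Re = ρVD/μ = 1110 · 3.54 · 0.312 / 0.013 = 9.431e+04.
Re > 4000 → turbulent. Relative roughness ε/D = 6.9e-05/0.312 = 0.000221. Swamee-Jain: f = 0.25/(log₁₀[0.000221/3.7 + 5.74/9.431e+04^0.9])² = 0.25/(log₁₀[5.98e-05 + 0.000191])² = 0.25/(-3.6)² = 0.01929.
Darcy-Weisbach: ΔP = f(L/D)(ρV²/2) = 0.01929·(788/0.312)·(1110·3.54²/2) = 0.01929·2526·6955 = 3.388e+05 Pa.

ΔP ≈ 339000 Pa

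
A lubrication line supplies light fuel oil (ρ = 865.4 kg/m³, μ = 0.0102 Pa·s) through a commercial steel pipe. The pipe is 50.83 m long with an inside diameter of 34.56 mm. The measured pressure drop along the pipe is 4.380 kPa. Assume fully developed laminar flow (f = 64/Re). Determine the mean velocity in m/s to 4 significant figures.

For laminar flow, f = 64/Re with Re = ρVD/μ, so Darcy-Weisbach reduces to ΔP = 32μLV/D². Solving for V: V = ΔP·D²/(32μL) = 4380·(0.03456)²/(32·0.0102·50.83) = 0.3153 m/s.
Check: Re = ρVD/μ = 865.4·0.3153·0.03456/0.0102 = 924.6 < 2300, so the laminar assumption holds.

V ≈ 0.3153 m/s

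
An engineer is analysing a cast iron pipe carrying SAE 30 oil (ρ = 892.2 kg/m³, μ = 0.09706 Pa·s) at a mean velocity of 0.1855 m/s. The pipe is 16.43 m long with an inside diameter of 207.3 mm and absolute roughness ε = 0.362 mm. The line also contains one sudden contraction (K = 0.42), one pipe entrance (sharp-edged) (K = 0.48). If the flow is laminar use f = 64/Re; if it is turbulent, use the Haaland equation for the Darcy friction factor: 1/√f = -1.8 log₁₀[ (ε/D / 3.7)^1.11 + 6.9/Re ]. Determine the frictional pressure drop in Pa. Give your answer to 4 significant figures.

ΔP ≈ 234.1 Pa

Reynolds number Re = ρVD/μ = 892.2 · 0.1855 · 0.2073 / 0.0971 = 353.5.
Re < 2300 → laminar flow, so f = 64/Re = 64/353.5 = 0.1811 (the turbulent correlation is not needed).
Total minor-loss coefficient ΣK = 1·0.42 + 1·0.48 = 0.9.
ΔP = [f·L/D + ΣK]·(ρV²/2) = [0.1811·16.43/0.2073 + 0.9]·(892.2·0.1855²/2) = [14.35 + 0.9]·15.35 = 234.1 Pa.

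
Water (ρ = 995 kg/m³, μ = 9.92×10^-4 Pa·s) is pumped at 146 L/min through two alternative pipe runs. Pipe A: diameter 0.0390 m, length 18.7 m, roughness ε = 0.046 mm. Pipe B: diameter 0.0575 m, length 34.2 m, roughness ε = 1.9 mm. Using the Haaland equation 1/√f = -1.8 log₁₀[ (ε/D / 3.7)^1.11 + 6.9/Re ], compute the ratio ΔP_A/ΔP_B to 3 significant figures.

Pipe A: V = Q/A = 0.002433/0.001195 = 2.037 m/s; Re = 7.968e+04; ε/D = 0.00118; Haaland → f = 0.02302; ΔP_A = f(L/D)(ρV²/2) = 2.279e+04 Pa.
Pipe B: V = Q/A = 0.002433/0.002597 = 0.9371 m/s; Re = 5.404e+04; ε/D = 0.033; Haaland → f = 0.0602; ΔP_B = f(L/D)(ρV²/2) = 1.564e+04 Pa.
ΔP_A/ΔP_B = 2.279e+04/1.564e+04 = 1.46.

ΔP_A/ΔP_B ≈ 1.46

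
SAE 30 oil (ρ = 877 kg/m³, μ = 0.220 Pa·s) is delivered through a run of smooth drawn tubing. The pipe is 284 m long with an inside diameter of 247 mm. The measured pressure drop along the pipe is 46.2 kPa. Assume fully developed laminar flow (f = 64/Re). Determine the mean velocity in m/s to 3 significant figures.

V ≈ 1.41 m/s

For laminar flow, f = 64/Re with Re = ρVD/μ, so Darcy-Weisbach reduces to ΔP = 32μLV/D². Solving for V: V = ΔP·D²/(32μL) = 4.62e+04·(0.247)²/(32·0.22·284) = 1.41 m/s.
Check: Re = ρVD/μ = 877·1.41·0.247/0.22 = 1388 < 2300, so the laminar assumption holds.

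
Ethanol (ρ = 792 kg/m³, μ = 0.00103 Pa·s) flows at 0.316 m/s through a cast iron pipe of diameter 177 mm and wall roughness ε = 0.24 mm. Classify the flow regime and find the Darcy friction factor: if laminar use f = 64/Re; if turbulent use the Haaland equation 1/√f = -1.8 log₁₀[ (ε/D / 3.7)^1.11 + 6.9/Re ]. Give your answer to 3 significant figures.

f ≈ 0.0251

Re = ρVD/μ = 792·0.316·0.177/0.00103 = 4.301e+04.
Re > 4000 → turbulent. ε/D = 0.00024/0.177 = 0.00136; Haaland: 1/√f = -1.8 log₁₀[0.000153 + 0.00016] = 6.306, so f = 0.02515.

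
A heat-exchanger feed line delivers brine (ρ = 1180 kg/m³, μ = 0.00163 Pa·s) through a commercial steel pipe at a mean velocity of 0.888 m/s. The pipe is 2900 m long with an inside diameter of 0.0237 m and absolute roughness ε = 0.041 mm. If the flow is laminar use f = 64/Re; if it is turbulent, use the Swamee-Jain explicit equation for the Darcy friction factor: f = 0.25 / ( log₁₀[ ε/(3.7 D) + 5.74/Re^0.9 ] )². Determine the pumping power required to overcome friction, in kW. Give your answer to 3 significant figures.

P ≈ 0.693 kW

Reynolds number Re = ρVD/μ = 1180 · 0.888 · 0.0237 / 0.00163 = 1.524e+04.
Re > 4000 → turbulent. Relative roughness ε/D = 4.1e-05/0.0237 = 0.00173. Swamee-Jain: f = 0.25/(log₁₀[0.00173/3.7 + 5.74/1.524e+04^0.9])² = 0.25/(log₁₀[0.000468 + 0.000987])² = 0.25/(-2.837)² = 0.03106.
Darcy-Weisbach: ΔP = f(L/D)(ρV²/2) = 0.03106·(2900/0.0237)·(1180·0.888²/2) = 0.03106·1.224e+05·465.2 = 1.768e+06 Pa.
Q = V·A = 0.888·0.0004412 = 0.0003917 m³/s.
Pumping power P = QΔP = 0.0003917·1.768e+06 = 692.6 W = 0.693 kW.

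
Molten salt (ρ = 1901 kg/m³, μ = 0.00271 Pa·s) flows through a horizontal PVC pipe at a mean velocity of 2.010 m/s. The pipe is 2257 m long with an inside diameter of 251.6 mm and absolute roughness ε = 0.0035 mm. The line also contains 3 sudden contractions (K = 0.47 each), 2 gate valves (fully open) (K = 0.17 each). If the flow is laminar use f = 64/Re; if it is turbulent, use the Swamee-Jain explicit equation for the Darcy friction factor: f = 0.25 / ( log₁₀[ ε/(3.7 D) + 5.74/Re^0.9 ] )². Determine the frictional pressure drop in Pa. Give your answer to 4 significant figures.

ΔP ≈ 492900 Pa

Reynolds number Re = ρVD/μ = 1901 · 2.01 · 0.2516 / 0.00271 = 3.547e+05.
Re > 4000 → turbulent. Relative roughness ε/D = 3.5e-06/0.2516 = 1.39e-05. Swamee-Jain: f = 0.25/(log₁₀[1.39e-05/3.7 + 5.74/3.547e+05^0.9])² = 0.25/(log₁₀[3.76e-06 + 5.81e-05])² = 0.25/(-4.209)² = 0.01411.
Total minor-loss coefficient ΣK = 3·0.47 + 2·0.17 = 1.75.
ΔP = [f·L/D + ΣK]·(ρV²/2) = [0.01411·2257/0.2516 + 1.75]·(1901·2.01²/2) = [126.6 + 1.75]·3840 = 4.929e+05 Pa.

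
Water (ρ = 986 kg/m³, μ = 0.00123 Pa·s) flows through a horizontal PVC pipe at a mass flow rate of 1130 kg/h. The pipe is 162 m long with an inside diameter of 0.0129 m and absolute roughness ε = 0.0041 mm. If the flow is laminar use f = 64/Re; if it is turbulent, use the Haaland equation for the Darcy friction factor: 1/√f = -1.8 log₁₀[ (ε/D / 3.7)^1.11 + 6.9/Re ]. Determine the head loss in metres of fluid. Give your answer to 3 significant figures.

h_f ≈ 94.8 m

ṁ = 1130 kg/h = 1130/3600 = 0.3139 kg/s.
A = πD²/4 = π(0.0129)²/4 = 0.0001307 m²; mean velocity V = ṁ/(ρA) = 0.3139/(986 · 0.0001307) = 2.436 m/s.
Reynolds number Re = ρVD/μ = 986 · 2.436 · 0.0129 / 0.00123 = 2.519e+04.
Re > 4000 → turbulent. Relative roughness ε/D = 4.1e-06/0.0129 = 0.000318. Haaland: 1/√f = -1.8 log₁₀[(0.000318/3.7)^1.11 + 6.9/2.519e+04] = -1.8 log₁₀[3.07e-05 + 0.000274] = 6.329, so f = 0.02496.
Darcy-Weisbach: ΔP = f(L/D)(ρV²/2) = 0.02496·(162/0.0129)·(986·2.436²/2) = 0.02496·1.256e+04·2925 = 9.169e+05 Pa.
Head loss h_f = ΔP/(ρg) = 9.169e+05/(986·9.81) = 94.8 m.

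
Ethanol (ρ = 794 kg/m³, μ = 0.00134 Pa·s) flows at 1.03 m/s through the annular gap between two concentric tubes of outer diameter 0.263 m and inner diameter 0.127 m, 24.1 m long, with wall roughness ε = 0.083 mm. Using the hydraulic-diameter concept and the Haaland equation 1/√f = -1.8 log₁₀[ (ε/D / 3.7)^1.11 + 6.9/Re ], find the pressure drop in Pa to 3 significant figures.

Hydraulic diameter D_h = 4A/P = D_o - D_i = 0.263 - 0.127 = 0.136 m.
Re = ρVD_h/μ = 794·1.03·0.136/0.00134 = 8.3e+04.
ε/D_h = 8.3e-05/0.136 = 0.00061; Haaland gives 1/√f = -1.8 log₁₀[6.33e-05+8.31e-05] = 6.902, so f = 0.02099.
ΔP = f(L/D_h)(ρV²/2) = 0.02099·24.1/0.136·421.2 = 1567 Pa.

ΔP ≈ 1570 Pa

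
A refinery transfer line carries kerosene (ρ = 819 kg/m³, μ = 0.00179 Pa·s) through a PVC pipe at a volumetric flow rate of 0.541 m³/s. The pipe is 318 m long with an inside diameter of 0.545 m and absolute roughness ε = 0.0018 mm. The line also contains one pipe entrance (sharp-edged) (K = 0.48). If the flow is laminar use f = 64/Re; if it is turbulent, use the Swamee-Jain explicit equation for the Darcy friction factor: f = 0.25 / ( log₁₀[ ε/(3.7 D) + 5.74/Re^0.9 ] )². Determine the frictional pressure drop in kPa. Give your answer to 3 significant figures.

Cross-sectional area A = πD²/4 = π(0.545)²/4 = 0.2333 m²; mean velocity V = Q/A = 0.541/0.2333 = 2.319 m/s.
Reynolds number Re = ρVD/μ = 819 · 2.319 · 0.545 / 0.00179 = 5.783e+05.
Re > 4000 → turbulent. Relative roughness ε/D = 1.8e-06/0.545 = 3.3e-06. Swamee-Jain: f = 0.25/(log₁₀[3.3e-06/3.7 + 5.74/5.783e+05^0.9])² = 0.25/(log₁₀[8.93e-07 + 3.74e-05])² = 0.25/(-4.417)² = 0.01282.
Total minor-loss coefficient ΣK = 1·0.48 = 0.48.
ΔP = [f·L/D + ΣK]·(ρV²/2) = [0.01282·318/0.545 + 0.48]·(819·2.319²/2) = [7.478 + 0.48]·2202 = 1.753e+04 Pa.
ΔP = 1.753e+04 Pa = 17.5 kPa.

ΔP ≈ 17.5 kPa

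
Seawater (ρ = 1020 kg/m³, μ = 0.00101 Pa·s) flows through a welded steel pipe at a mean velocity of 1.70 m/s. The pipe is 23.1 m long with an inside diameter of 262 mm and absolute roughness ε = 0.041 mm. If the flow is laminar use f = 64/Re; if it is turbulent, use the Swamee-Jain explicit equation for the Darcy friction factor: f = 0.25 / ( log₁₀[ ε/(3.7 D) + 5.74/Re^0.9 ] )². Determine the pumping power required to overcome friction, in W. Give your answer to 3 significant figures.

P ≈ 182 W

Reynolds number Re = ρVD/μ = 1020 · 1.7 · 0.262 / 0.00101 = 4.498e+05.
Re > 4000 → turbulent. Relative roughness ε/D = 4.1e-05/0.262 = 0.000156. Swamee-Jain: f = 0.25/(log₁₀[0.000156/3.7 + 5.74/4.498e+05^0.9])² = 0.25/(log₁₀[4.23e-05 + 4.69e-05])² = 0.25/(-4.05)² = 0.01524.
Darcy-Weisbach: ΔP = f(L/D)(ρV²/2) = 0.01524·(23.1/0.262)·(1020·1.7²/2) = 0.01524·88.17·1474 = 1981 Pa.
Q = V·A = 1.7·0.05391 = 0.09165 m³/s.
Pumping power P = QΔP = 0.09165·1981 = 181.6 W = 182 W.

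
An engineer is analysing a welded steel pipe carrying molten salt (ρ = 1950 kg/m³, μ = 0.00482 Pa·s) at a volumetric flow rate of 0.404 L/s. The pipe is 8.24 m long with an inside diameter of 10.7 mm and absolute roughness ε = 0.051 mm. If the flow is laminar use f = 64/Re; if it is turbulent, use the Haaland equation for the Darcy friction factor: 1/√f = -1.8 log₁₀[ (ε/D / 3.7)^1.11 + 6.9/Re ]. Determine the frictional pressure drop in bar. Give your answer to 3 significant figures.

Q = 0.404 L/s = 0.404/1000 = 0.000404 m³/s.
Cross-sectional area A = πD²/4 = π(0.0107)²/4 = 8.992e-05 m²; mean velocity V = Q/A = 0.000404/8.992e-05 = 4.493 m/s.
Reynolds number Re = ρVD/μ = 1950 · 4.493 · 0.0107 / 0.00482 = 1.945e+04.
Re > 4000 → turbulent. Relative roughness ε/D = 5.1e-05/0.0107 = 0.00477. Haaland: 1/√f = -1.8 log₁₀[(0.00477/3.7)^1.11 + 6.9/1.945e+04] = -1.8 log₁₀[0.00062 + 0.000355] = 5.42, so f = 0.03404.
Darcy-Weisbach: ΔP = f(L/D)(ρV²/2) = 0.03404·(8.24/0.0107)·(1950·4.493²/2) = 0.03404·770.1·1.968e+04 = 5.159e+05 Pa.
ΔP = 5.159e+05 Pa = 5.16 bar.

ΔP ≈ 5.16 bar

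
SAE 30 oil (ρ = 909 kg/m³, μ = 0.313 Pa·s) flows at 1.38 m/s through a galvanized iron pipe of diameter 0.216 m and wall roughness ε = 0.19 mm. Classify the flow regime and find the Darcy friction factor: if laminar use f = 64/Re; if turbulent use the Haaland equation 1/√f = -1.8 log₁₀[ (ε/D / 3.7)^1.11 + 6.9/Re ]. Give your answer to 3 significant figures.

Re = ρVD/μ = 909·1.38·0.216/0.313 = 865.7.
Re < 2300 → laminar, so f = 64/Re = 0.07393 (roughness is irrelevant in laminar flow).

f ≈ 0.0739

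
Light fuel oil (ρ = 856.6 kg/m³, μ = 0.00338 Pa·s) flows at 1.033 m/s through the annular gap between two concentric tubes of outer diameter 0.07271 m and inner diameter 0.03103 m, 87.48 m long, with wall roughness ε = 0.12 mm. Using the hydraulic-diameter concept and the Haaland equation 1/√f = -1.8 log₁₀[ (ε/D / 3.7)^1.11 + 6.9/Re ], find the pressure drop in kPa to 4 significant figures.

Hydraulic diameter D_h = 4A/P = D_o - D_i = 0.07271 - 0.03103 = 0.04168 m.
Re = ρVD_h/μ = 856.6·1.033·0.04168/0.00338 = 1.091e+04.
ε/D_h = 0.00012/0.04168 = 0.00288; Haaland gives 1/√f = -1.8 log₁₀[0.000354+0.000632] = 5.411, so f = 0.03416.
ΔP = f(L/D_h)(ρV²/2) = 0.03416·87.48/0.04168·457 = 3.277e+04 Pa.
ΔP = 32.77 kPa.

ΔP ≈ 32.77 kPa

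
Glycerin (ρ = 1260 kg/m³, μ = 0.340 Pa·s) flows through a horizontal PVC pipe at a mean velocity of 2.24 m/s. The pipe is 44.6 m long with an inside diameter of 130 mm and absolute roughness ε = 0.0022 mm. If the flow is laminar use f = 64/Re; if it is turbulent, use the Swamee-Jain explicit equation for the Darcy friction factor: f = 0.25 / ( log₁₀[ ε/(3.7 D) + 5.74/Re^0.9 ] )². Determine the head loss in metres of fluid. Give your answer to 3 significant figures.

Reynolds number Re = ρVD/μ = 1260 · 2.24 · 0.13 / 0.34 = 1079.
Re < 2300 → laminar flow, so f = 64/Re = 64/1079 = 0.05931 (the turbulent correlation is not needed).
Darcy-Weisbach: ΔP = f(L/D)(ρV²/2) = 0.05931·(44.6/0.13)·(1260·2.24²/2) = 0.05931·343.1·3161 = 6.432e+04 Pa.
Head loss h_f = ΔP/(ρg) = 6.432e+04/(1260·9.81) = 5.20 m.

h_f ≈ 5.20 m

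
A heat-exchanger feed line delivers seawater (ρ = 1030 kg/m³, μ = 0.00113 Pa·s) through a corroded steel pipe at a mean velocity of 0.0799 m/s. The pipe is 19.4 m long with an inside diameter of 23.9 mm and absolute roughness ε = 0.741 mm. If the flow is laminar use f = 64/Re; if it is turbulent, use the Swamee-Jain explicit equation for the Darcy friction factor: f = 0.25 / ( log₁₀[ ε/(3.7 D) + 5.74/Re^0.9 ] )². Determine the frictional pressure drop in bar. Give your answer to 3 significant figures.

Reynolds number Re = ρVD/μ = 1030 · 0.0799 · 0.0239 / 0.00113 = 1741.
Re < 2300 → laminar flow, so f = 64/Re = 64/1741 = 0.03677 (the turbulent correlation is not needed).
Darcy-Weisbach: ΔP = f(L/D)(ρV²/2) = 0.03677·(19.4/0.0239)·(1030·0.0799²/2) = 0.03677·811.7·3.288 = 98.13 Pa.
ΔP = 98.13 Pa = 9.81×10^-4 bar.

ΔP ≈ 9.81×10^-4 bar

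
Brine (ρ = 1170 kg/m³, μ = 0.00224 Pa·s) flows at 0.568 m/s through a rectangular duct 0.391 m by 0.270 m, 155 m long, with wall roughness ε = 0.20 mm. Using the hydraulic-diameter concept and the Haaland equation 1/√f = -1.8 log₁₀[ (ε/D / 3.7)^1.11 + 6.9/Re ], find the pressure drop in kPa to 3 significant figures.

ΔP ≈ 1.90 kPa

Hydraulic diameter D_h = 4A/P = 4·(0.391·0.27)/(2·(0.391+0.27)) = 0.4223/1.322 = 0.3194 m.
Re = ρVD_h/μ = 1170·0.568·0.3194/0.00224 = 9.477e+04.
ε/D_h = 0.0002/0.3194 = 0.000626; Haaland gives 1/√f = -1.8 log₁₀[6.51e-05+7.28e-05] = 6.949, so f = 0.02071.
ΔP = f(L/D_h)(ρV²/2) = 0.02071·155/0.3194·188.7 = 1897 Pa.
ΔP = 1.90 kPa.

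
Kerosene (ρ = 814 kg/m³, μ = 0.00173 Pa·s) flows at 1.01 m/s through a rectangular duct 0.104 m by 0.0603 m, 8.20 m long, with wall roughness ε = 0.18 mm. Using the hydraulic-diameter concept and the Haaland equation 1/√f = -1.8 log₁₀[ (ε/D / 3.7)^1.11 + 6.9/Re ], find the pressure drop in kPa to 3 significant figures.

Hydraulic diameter D_h = 4A/P = 4·(0.104·0.0603)/(2·(0.104+0.0603)) = 0.02508/0.3286 = 0.07634 m.
Re = ρVD_h/μ = 814·1.01·0.07634/0.00173 = 3.628e+04.
ε/D_h = 0.00018/0.07634 = 0.00236; Haaland gives 1/√f = -1.8 log₁₀[0.000284+0.00019] = 5.984, so f = 0.02793.
ΔP = f(L/D_h)(ρV²/2) = 0.02793·8.2/0.07634·415.2 = 1246 Pa.
ΔP = 1.25 kPa.

ΔP ≈ 1.25 kPa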